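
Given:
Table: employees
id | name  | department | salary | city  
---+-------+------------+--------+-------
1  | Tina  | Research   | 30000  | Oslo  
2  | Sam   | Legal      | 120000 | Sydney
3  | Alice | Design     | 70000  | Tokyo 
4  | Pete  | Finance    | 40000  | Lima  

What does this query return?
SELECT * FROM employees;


SELECT * returns all 4 rows with all columns

4 rows:
1, Tina, Research, 30000, Oslo
2, Sam, Legal, 120000, Sydney
3, Alice, Design, 70000, Tokyo
4, Pete, Finance, 40000, Lima


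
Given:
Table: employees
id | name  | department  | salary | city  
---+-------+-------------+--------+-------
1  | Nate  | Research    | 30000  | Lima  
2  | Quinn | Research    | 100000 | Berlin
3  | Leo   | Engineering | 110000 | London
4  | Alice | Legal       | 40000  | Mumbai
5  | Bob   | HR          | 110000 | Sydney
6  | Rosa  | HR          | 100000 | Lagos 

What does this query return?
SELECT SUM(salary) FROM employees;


SUM(salary) = 30000 + 100000 + 110000 + 40000 + 110000 + 100000 = 490000

490000


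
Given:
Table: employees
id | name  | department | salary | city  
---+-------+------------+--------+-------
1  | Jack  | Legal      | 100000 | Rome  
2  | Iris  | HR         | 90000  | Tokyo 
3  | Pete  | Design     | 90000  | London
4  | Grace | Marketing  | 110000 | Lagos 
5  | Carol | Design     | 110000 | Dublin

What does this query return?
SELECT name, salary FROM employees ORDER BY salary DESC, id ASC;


Sorting by salary DESC, then id ASC for ties

5 rows:
Grace, 110000
Carol, 110000
Jack, 100000
Iris, 90000
Pete, 90000


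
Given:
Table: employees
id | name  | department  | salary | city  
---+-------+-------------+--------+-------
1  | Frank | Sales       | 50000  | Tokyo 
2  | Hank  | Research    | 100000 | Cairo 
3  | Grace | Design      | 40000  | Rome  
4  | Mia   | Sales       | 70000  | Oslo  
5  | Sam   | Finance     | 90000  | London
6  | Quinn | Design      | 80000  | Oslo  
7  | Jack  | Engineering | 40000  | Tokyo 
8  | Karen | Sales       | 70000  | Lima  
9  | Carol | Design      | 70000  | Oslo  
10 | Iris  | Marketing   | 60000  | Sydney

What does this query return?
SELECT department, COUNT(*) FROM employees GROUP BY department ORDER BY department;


Assigning each row to its department group:
  Frank -> Sales
  Hank -> Research
  Grace -> Design
  Mia -> Sales
  Sam -> Finance
  Quinn -> Design
  Jack -> Engineering
  Karen -> Sales
  Carol -> Design
  Iris -> Marketing


6 groups:
Design, 3
Engineering, 1
Finance, 1
Marketing, 1
Research, 1
Sales, 3


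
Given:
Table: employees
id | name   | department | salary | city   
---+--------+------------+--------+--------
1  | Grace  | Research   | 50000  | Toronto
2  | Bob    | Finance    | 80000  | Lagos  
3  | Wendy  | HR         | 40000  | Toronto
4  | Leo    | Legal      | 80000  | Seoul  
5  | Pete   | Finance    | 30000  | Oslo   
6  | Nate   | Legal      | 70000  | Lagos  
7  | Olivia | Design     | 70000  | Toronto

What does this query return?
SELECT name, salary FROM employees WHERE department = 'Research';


Filtering: department = 'Research'
Matching rows: 1

1 rows:
Grace, 50000


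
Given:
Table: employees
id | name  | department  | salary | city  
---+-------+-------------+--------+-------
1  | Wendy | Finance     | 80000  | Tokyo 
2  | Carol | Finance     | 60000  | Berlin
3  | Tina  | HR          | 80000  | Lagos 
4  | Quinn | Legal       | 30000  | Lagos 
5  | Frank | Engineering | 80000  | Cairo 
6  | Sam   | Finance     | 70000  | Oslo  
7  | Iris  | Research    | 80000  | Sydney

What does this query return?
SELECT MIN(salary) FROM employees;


Salaries: 80000, 60000, 80000, 30000, 80000, 70000, 80000
MIN = 30000

30000


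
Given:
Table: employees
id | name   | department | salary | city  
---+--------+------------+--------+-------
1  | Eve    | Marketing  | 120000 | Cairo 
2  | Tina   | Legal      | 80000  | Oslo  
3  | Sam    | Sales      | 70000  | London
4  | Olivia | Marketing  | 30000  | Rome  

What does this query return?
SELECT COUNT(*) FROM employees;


COUNT(*) counts all rows

4


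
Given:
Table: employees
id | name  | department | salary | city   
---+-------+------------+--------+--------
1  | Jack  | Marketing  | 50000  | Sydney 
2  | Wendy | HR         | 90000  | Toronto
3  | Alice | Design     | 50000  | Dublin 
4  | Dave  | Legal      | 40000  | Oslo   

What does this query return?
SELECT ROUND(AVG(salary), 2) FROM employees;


SUM(salary) = 230000
COUNT = 4
ROUND(AVG, 2) = ROUND(230000 / 4, 2) = 57500.0

57500.0


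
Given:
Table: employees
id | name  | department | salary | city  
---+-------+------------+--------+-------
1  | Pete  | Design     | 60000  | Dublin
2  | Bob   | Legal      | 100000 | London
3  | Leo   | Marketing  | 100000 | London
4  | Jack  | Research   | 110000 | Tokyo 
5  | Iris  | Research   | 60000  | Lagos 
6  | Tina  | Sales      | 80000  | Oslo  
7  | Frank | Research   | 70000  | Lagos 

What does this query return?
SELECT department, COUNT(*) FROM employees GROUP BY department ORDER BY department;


Assigning each row to its department group:
  Pete -> Design
  Bob -> Legal
  Leo -> Marketing
  Jack -> Research
  Iris -> Research
  Tina -> Sales
  Frank -> Research


5 groups:
Design, 1
Legal, 1
Marketing, 1
Research, 3
Sales, 1


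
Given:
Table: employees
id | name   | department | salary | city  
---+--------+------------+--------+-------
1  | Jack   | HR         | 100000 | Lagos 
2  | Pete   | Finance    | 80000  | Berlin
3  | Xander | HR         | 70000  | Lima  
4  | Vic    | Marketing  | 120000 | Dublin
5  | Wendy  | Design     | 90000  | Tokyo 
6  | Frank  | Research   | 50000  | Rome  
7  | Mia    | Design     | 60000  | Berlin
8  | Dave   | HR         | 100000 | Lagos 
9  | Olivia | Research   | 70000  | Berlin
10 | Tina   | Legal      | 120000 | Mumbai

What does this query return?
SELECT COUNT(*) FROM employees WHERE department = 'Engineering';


Counting rows where department = 'Engineering'


0


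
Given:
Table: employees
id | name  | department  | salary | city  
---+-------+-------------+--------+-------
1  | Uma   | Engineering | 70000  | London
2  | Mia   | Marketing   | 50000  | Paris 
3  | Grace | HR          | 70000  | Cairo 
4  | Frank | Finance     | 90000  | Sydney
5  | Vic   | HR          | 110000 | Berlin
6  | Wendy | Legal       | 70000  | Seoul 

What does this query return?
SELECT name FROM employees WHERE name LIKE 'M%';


LIKE 'M%' matches names starting with 'M'
Matching: 1

1 rows:
Mia


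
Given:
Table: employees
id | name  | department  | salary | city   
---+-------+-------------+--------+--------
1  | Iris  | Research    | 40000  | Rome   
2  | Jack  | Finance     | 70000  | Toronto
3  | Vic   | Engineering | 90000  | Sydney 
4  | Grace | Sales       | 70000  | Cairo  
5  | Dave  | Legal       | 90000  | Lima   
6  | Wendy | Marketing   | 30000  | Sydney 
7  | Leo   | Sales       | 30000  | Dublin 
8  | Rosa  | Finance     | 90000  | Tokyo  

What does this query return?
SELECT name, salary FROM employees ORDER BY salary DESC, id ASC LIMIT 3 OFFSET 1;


Sort by salary DESC (id ASC tiebreak), then skip 1 and take 3
Rows 2 through 4

3 rows:
Dave, 90000
Rosa, 90000
Jack, 70000


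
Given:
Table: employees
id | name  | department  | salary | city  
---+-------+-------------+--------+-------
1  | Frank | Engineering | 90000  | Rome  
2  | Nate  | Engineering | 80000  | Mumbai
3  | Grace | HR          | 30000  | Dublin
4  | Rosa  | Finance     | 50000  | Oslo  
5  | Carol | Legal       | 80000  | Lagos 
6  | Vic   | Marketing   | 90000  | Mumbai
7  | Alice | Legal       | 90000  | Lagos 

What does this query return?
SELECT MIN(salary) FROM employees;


Salaries: 90000, 80000, 30000, 50000, 80000, 90000, 90000
MIN = 30000

30000


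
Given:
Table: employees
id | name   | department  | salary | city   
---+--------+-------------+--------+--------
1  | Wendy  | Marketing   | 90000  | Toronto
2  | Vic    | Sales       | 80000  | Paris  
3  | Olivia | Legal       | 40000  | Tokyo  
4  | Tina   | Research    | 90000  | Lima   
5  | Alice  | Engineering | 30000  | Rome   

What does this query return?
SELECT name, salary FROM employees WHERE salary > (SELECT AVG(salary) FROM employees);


Subquery: AVG(salary) = 66000.0
Filtering: salary > 66000.0
  Wendy (90000) -> MATCH
  Vic (80000) -> MATCH
  Tina (90000) -> MATCH


3 rows:
Wendy, 90000
Vic, 80000
Tina, 90000


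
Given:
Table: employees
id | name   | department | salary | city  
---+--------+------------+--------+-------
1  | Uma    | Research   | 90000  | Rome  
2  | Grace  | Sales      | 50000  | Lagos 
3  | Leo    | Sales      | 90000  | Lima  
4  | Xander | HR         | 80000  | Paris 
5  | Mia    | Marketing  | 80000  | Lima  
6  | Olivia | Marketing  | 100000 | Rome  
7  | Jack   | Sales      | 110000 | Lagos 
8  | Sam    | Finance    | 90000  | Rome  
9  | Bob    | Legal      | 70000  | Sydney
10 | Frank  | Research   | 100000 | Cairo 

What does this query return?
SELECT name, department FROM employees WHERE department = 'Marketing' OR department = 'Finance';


Filtering: department = 'Marketing' OR 'Finance'
Matching: 3 rows

3 rows:
Mia, Marketing
Olivia, Marketing
Sam, Finance


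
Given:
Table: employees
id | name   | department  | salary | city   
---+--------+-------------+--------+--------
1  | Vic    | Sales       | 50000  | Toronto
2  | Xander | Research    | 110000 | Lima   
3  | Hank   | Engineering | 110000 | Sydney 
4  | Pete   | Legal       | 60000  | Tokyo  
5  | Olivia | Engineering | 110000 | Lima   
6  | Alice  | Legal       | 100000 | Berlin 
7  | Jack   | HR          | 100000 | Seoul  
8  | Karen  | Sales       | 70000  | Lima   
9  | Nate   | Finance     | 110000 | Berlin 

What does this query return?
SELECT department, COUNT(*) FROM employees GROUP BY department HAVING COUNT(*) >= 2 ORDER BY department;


Groups with count >= 2:
  Engineering: 2 -> PASS
  Legal: 2 -> PASS
  Sales: 2 -> PASS
  Finance: 1 -> filtered out
  HR: 1 -> filtered out
  Research: 1 -> filtered out


3 groups:
Engineering, 2
Legal, 2
Sales, 2


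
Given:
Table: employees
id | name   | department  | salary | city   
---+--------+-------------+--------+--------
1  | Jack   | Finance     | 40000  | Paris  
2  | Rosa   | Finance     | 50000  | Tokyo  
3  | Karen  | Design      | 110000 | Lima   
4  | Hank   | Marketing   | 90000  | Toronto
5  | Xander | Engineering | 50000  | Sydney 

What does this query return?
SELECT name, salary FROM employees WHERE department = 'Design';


Filtering: department = 'Design'
Matching rows: 1

1 rows:
Karen, 110000


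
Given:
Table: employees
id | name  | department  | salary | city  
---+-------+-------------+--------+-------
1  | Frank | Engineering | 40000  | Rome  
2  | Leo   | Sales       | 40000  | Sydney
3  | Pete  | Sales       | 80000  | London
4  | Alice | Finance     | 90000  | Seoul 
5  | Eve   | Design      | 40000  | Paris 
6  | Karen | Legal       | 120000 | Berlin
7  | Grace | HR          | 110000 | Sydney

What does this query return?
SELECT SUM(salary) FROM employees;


SUM(salary) = 40000 + 40000 + 80000 + 90000 + 40000 + 120000 + 110000 = 520000

520000


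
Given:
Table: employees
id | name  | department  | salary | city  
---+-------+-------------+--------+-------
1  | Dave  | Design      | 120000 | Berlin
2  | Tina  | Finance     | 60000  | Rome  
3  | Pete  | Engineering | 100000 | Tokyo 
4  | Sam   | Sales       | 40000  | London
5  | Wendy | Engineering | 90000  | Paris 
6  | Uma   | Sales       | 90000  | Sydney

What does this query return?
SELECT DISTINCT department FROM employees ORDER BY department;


All 'department' values (row order): Design, Finance, Engineering, Sales, Engineering, Sales
Removing duplicates leaves 4 unique value(s).

4 values:
Design
Engineering
Finance
Sales


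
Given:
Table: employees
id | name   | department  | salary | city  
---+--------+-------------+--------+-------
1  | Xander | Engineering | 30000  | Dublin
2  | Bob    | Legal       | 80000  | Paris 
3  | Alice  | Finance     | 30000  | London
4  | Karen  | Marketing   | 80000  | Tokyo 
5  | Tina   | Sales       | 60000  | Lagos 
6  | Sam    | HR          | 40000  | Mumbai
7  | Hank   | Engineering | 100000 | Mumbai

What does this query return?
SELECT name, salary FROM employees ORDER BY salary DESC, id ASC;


Sorting by salary DESC, then id ASC for ties

7 rows:
Hank, 100000
Bob, 80000
Karen, 80000
Tina, 60000
Sam, 40000
Xander, 30000
Alice, 30000


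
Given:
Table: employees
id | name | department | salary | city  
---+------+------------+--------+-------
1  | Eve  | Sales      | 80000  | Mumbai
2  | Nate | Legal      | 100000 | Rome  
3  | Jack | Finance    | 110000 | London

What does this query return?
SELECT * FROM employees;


SELECT * returns all 3 rows with all columns

3 rows:
1, Eve, Sales, 80000, Mumbai
2, Nate, Legal, 100000, Rome
3, Jack, Finance, 110000, London


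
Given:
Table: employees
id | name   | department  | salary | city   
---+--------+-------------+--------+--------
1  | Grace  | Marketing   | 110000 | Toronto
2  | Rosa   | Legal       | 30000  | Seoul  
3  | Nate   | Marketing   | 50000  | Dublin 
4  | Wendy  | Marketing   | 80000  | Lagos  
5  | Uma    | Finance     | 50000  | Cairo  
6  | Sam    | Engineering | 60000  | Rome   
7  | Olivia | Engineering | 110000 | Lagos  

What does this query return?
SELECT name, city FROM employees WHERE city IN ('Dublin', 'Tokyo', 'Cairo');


Filtering: city IN ('Dublin', 'Tokyo', 'Cairo')
Matching: 2 rows

2 rows:
Nate, Dublin
Uma, Cairo


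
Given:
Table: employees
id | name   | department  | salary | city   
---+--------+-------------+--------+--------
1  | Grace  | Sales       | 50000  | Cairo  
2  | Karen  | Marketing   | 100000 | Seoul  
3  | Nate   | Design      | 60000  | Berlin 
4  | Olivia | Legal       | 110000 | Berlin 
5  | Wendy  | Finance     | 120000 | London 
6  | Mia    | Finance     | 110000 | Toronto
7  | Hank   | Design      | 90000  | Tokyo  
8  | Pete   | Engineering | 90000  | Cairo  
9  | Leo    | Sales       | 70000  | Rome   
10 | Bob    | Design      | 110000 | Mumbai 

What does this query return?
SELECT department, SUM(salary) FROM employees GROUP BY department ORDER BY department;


Summing salary within each department:
  Design: 60000 + 90000 + 110000 = 260000
  Engineering: 90000 = 90000
  Finance: 120000 + 110000 = 230000
  Legal: 110000 = 110000
  Marketing: 100000 = 100000
  Sales: 50000 + 70000 = 120000


6 groups:
Design, 260000
Engineering, 90000
Finance, 230000
Legal, 110000
Marketing, 100000
Sales, 120000


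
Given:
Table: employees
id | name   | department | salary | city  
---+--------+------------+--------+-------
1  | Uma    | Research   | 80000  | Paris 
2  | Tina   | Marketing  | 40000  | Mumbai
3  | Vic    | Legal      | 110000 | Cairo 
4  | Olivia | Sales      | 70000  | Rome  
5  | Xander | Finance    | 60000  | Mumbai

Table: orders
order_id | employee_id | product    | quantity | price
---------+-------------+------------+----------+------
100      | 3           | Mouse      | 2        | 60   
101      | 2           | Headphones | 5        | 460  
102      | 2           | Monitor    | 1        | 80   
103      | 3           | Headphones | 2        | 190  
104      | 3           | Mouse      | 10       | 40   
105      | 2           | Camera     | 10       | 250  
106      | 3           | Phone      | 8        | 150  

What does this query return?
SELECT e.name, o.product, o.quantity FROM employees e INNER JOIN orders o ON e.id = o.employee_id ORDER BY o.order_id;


Joining employees.id = orders.employee_id:
  employee Vic (id=3) -> order Mouse
  employee Tina (id=2) -> order Headphones
  employee Tina (id=2) -> order Monitor
  employee Vic (id=3) -> order Headphones
  employee Vic (id=3) -> order Mouse
  employee Tina (id=2) -> order Camera
  employee Vic (id=3) -> order Phone


7 rows:
Vic, Mouse, 2
Tina, Headphones, 5
Tina, Monitor, 1
Vic, Headphones, 2
Vic, Mouse, 10
Tina, Camera, 10
Vic, Phone, 8


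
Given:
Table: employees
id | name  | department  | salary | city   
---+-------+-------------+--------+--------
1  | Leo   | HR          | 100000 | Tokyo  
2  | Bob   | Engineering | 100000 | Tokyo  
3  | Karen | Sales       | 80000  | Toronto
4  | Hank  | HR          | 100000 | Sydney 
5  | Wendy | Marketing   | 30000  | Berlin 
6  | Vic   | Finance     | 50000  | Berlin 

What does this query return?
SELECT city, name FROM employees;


Projecting columns: city, name

6 rows:
Tokyo, Leo
Tokyo, Bob
Toronto, Karen
Sydney, Hank
Berlin, Wendy
Berlin, Vic


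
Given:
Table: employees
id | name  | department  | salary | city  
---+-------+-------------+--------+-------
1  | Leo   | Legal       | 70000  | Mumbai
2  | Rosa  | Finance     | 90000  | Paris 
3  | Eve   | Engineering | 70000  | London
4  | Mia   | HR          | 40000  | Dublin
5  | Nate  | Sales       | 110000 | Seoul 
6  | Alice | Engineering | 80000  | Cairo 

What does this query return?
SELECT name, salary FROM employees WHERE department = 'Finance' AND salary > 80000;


Filtering: department = 'Finance' AND salary > 80000
Matching: 1 rows

1 rows:
Rosa, 90000


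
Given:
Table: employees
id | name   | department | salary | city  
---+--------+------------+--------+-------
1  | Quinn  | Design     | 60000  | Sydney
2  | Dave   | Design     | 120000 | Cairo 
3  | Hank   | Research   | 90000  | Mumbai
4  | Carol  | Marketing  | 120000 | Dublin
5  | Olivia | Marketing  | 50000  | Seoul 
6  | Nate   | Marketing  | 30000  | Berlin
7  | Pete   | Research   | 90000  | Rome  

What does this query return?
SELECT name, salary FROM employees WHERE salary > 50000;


Filtering: salary > 50000
Matching: 5 rows

5 rows:
Quinn, 60000
Dave, 120000
Hank, 90000
Carol, 120000
Pete, 90000


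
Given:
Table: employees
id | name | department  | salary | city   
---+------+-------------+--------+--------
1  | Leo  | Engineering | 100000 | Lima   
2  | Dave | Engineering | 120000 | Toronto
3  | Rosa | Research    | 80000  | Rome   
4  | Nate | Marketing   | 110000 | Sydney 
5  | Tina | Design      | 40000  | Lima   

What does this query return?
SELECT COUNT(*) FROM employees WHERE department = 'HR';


Counting rows where department = 'HR'


0


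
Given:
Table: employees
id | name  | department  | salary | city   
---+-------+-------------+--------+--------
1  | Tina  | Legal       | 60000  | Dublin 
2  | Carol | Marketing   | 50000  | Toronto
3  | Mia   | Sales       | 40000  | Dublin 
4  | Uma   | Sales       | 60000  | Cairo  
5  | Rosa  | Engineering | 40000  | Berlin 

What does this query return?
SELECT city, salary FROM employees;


Projecting columns: city, salary

5 rows:
Dublin, 60000
Toronto, 50000
Dublin, 40000
Cairo, 60000
Berlin, 40000


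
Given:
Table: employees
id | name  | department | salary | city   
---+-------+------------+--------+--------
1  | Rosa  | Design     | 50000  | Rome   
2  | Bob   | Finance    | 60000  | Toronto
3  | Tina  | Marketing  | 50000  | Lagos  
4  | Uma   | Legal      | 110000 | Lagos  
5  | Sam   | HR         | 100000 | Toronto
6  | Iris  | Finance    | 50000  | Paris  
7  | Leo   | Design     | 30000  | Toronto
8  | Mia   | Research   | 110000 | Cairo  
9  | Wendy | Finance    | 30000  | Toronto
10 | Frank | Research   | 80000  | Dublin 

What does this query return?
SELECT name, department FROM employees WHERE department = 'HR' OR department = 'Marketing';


Filtering: department = 'HR' OR 'Marketing'
Matching: 2 rows

2 rows:
Tina, Marketing
Sam, HR


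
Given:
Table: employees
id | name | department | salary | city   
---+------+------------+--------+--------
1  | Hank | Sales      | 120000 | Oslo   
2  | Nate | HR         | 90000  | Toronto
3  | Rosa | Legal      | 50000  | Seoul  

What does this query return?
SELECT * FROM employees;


SELECT * returns all 3 rows with all columns

3 rows:
1, Hank, Sales, 120000, Oslo
2, Nate, HR, 90000, Toronto
3, Rosa, Legal, 50000, Seoul


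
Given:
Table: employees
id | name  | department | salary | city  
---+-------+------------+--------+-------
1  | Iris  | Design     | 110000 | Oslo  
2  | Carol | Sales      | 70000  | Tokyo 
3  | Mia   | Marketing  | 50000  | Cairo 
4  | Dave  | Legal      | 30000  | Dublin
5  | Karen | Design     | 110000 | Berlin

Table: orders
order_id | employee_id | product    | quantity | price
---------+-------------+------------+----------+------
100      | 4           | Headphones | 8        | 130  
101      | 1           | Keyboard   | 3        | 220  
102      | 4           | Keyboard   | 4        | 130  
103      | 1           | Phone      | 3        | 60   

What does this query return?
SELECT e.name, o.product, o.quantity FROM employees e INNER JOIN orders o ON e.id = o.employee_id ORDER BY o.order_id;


Joining employees.id = orders.employee_id:
  employee Dave (id=4) -> order Headphones
  employee Iris (id=1) -> order Keyboard
  employee Dave (id=4) -> order Keyboard
  employee Iris (id=1) -> order Phone


4 rows:
Dave, Headphones, 8
Iris, Keyboard, 3
Dave, Keyboard, 4
Iris, Phone, 3


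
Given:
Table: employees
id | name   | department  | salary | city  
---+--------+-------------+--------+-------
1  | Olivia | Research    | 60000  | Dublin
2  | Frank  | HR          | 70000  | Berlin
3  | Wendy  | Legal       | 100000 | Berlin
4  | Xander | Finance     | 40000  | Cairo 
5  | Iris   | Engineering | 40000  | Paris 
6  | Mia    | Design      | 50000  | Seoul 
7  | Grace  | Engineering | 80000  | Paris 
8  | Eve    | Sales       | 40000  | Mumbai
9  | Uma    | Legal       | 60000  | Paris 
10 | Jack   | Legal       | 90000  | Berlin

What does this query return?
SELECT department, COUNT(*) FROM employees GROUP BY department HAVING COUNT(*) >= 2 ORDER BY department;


Groups with count >= 2:
  Engineering: 2 -> PASS
  Legal: 3 -> PASS
  Design: 1 -> filtered out
  Finance: 1 -> filtered out
  HR: 1 -> filtered out
  Research: 1 -> filtered out
  Sales: 1 -> filtered out


2 groups:
Engineering, 2
Legal, 3


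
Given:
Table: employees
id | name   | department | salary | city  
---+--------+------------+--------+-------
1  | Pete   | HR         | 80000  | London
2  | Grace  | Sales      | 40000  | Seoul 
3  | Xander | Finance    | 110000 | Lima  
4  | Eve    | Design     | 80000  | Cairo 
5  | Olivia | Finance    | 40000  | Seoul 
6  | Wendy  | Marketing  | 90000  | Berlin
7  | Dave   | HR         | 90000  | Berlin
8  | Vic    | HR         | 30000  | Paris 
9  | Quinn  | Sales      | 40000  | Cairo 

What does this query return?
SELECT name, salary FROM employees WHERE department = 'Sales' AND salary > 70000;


Filtering: department = 'Sales' AND salary > 70000
Matching: 0 rows

Empty result set (0 rows)


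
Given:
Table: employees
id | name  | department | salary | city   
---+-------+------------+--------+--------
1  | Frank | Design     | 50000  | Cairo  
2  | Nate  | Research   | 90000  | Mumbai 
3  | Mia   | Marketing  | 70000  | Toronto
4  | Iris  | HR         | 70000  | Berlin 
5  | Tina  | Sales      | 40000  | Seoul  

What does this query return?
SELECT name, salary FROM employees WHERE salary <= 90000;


Filtering: salary <= 90000
Matching: 5 rows

5 rows:
Frank, 50000
Nate, 90000
Mia, 70000
Iris, 70000
Tina, 40000


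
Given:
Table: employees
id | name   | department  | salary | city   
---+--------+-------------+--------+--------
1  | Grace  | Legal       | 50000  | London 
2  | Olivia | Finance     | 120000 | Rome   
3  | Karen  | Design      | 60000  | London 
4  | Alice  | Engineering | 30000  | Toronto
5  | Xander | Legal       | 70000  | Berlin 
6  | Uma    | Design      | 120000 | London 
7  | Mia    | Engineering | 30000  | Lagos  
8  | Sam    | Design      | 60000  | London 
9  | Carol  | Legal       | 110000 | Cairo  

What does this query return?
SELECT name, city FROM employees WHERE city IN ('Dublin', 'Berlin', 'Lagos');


Filtering: city IN ('Dublin', 'Berlin', 'Lagos')
Matching: 2 rows

2 rows:
Xander, Berlin
Mia, Lagos


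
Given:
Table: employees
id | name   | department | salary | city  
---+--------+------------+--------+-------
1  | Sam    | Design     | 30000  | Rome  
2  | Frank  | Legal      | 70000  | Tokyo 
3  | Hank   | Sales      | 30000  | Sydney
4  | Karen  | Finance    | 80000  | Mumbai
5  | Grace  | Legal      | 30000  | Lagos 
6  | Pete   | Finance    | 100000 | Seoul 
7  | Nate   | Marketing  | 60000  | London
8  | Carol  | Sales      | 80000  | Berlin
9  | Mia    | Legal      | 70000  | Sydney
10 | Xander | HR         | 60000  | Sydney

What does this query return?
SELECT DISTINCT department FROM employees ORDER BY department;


All 'department' values (row order): Design, Legal, Sales, Finance, Legal, Finance, Marketing, Sales, Legal, HR
Removing duplicates leaves 6 unique value(s).

6 values:
Design
Finance
HR
Legal
Marketing
Sales


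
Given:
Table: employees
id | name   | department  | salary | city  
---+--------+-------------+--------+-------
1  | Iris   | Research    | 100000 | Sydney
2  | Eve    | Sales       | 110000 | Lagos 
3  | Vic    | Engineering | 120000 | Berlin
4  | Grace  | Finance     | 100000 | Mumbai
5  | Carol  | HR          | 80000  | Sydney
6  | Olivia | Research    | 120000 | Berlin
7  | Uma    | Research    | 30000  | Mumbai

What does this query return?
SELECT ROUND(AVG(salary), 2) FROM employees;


SUM(salary) = 660000
COUNT = 7
ROUND(AVG, 2) = ROUND(660000 / 7, 2) = 94285.71

94285.71


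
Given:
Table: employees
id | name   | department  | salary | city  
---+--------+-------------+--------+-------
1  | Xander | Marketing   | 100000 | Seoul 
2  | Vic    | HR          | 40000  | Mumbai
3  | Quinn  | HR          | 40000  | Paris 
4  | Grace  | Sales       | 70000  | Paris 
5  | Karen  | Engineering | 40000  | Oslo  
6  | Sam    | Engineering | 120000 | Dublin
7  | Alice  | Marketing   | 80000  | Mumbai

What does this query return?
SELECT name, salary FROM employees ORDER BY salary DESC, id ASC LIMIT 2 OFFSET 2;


Sort by salary DESC (id ASC tiebreak), then skip 2 and take 2
Rows 3 through 4

2 rows:
Alice, 80000
Grace, 70000


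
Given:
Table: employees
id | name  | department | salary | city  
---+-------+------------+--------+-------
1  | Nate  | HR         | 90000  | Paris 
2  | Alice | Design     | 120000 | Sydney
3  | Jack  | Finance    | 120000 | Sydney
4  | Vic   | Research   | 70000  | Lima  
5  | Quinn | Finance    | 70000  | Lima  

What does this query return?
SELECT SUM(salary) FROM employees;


SUM(salary) = 90000 + 120000 + 120000 + 70000 + 70000 = 470000

470000


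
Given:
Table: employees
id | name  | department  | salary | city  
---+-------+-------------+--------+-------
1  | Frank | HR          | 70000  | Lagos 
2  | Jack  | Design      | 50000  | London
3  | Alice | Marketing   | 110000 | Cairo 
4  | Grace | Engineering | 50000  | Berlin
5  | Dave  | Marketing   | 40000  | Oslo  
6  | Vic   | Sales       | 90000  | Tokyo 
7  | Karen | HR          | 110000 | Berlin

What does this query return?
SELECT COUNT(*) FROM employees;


COUNT(*) counts all rows

7


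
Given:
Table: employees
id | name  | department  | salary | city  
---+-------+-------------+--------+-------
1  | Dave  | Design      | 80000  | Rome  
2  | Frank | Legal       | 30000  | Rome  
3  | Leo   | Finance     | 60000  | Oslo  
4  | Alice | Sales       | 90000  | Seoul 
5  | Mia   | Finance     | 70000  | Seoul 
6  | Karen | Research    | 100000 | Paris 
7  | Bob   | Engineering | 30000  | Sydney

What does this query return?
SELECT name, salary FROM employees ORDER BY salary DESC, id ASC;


Sorting by salary DESC, then id ASC for ties

7 rows:
Karen, 100000
Alice, 90000
Dave, 80000
Mia, 70000
Leo, 60000
Frank, 30000
Bob, 30000


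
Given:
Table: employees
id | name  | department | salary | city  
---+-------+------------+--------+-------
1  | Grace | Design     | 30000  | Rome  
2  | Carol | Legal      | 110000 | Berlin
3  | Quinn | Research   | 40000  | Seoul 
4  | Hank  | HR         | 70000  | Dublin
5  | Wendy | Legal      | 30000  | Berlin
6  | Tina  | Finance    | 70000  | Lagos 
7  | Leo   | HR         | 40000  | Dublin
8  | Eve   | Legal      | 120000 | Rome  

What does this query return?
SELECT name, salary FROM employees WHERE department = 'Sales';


Filtering: department = 'Sales'
Matching rows: 0

Empty result set (0 rows)


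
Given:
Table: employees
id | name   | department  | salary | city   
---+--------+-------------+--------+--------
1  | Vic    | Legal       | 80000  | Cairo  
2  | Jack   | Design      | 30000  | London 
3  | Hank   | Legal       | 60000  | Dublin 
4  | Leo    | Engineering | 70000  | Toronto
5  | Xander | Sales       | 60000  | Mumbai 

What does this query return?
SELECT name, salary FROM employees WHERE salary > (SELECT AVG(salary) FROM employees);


Subquery: AVG(salary) = 60000.0
Filtering: salary > 60000.0
  Vic (80000) -> MATCH
  Leo (70000) -> MATCH


2 rows:
Vic, 80000
Leo, 70000


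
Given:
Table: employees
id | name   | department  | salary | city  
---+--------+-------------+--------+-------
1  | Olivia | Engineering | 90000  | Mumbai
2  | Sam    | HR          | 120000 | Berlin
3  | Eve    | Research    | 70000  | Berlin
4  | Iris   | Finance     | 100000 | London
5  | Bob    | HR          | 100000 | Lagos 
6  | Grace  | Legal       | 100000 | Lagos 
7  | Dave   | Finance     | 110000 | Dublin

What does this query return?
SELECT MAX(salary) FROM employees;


Salaries: 90000, 120000, 70000, 100000, 100000, 100000, 110000
MAX = 120000

120000


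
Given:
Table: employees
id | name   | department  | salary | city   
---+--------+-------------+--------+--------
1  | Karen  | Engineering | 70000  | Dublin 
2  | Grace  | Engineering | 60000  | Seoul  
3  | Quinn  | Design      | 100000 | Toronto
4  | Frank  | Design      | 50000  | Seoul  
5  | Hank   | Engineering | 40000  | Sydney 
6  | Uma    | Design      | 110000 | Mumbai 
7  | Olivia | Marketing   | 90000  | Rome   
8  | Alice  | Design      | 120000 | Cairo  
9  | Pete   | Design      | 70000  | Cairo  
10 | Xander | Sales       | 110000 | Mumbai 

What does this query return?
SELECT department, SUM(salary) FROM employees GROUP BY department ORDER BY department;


Summing salary within each department:
  Design: 100000 + 50000 + 110000 + 120000 + 70000 = 450000
  Engineering: 70000 + 60000 + 40000 = 170000
  Marketing: 90000 = 90000
  Sales: 110000 = 110000


4 groups:
Design, 450000
Engineering, 170000
Marketing, 90000
Sales, 110000


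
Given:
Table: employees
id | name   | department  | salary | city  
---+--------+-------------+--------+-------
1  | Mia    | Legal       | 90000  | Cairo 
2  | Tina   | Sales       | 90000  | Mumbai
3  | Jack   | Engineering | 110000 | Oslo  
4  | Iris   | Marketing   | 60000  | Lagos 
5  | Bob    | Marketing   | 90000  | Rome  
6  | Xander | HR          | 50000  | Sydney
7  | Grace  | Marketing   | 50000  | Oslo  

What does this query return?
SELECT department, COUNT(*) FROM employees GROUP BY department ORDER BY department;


Assigning each row to its department group:
  Mia -> Legal
  Tina -> Sales
  Jack -> Engineering
  Iris -> Marketing
  Bob -> Marketing
  Xander -> HR
  Grace -> Marketing


5 groups:
Engineering, 1
HR, 1
Legal, 1
Marketing, 3
Sales, 1


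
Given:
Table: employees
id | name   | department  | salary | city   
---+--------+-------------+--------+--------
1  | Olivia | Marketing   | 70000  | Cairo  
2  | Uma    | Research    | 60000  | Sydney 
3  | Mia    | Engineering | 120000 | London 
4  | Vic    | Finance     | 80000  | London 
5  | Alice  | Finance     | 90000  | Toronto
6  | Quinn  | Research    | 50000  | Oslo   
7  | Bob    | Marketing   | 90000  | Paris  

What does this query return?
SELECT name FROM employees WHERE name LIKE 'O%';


LIKE 'O%' matches names starting with 'O'
Matching: 1

1 rows:
Olivia


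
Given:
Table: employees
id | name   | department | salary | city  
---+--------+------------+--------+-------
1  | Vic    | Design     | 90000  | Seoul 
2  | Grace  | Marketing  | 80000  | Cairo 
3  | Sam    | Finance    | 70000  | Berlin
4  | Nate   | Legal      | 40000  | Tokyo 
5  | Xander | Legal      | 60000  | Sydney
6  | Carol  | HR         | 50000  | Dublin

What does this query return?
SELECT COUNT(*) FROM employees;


COUNT(*) counts all rows

6


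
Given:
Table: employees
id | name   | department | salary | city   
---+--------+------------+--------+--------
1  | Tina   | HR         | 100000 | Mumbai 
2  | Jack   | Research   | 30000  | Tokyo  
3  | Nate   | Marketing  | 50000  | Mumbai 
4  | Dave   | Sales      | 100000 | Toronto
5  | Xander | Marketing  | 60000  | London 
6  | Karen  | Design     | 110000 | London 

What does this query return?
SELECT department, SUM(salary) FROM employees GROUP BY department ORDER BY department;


Summing salary within each department:
  Design: 110000 = 110000
  HR: 100000 = 100000
  Marketing: 50000 + 60000 = 110000
  Research: 30000 = 30000
  Sales: 100000 = 100000


5 groups:
Design, 110000
HR, 100000
Marketing, 110000
Research, 30000
Sales, 100000


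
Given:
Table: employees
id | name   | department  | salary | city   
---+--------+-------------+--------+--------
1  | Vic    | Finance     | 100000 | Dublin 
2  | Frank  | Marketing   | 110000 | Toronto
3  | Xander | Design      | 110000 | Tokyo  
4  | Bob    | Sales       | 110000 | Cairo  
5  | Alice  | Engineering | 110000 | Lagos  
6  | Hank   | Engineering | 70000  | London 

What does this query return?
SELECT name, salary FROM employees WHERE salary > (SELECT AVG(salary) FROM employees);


Subquery: AVG(salary) = 101666.67
Filtering: salary > 101666.67
  Frank (110000) -> MATCH
  Xander (110000) -> MATCH
  Bob (110000) -> MATCH
  Alice (110000) -> MATCH


4 rows:
Frank, 110000
Xander, 110000
Bob, 110000
Alice, 110000


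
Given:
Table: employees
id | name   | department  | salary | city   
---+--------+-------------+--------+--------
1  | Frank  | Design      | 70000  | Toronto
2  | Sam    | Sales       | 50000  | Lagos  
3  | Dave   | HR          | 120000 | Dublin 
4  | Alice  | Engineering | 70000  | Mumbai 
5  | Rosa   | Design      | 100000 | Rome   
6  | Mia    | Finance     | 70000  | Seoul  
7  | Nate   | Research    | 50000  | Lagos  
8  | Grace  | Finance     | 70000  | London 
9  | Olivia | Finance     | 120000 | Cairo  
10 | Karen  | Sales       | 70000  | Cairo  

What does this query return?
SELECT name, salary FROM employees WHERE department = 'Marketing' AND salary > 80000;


Filtering: department = 'Marketing' AND salary > 80000
Matching: 0 rows

Empty result set (0 rows)


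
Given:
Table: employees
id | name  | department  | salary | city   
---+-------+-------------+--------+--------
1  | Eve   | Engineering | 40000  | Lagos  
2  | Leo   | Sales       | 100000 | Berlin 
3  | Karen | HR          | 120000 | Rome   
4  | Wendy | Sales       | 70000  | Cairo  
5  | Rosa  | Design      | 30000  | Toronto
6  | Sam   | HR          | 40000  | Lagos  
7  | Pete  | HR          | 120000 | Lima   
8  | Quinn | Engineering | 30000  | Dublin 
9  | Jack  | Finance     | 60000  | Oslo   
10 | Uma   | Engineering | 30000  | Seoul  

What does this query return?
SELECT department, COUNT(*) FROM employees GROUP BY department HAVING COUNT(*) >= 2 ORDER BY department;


Groups with count >= 2:
  Engineering: 3 -> PASS
  HR: 3 -> PASS
  Sales: 2 -> PASS
  Design: 1 -> filtered out
  Finance: 1 -> filtered out


3 groups:
Engineering, 3
HR, 3
Sales, 2


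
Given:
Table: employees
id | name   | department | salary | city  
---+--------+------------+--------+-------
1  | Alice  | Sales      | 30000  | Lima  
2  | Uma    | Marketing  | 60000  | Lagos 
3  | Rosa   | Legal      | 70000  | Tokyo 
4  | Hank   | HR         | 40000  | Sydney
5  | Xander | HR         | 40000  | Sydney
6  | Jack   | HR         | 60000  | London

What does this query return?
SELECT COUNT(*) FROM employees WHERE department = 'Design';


Counting rows where department = 'Design'


0


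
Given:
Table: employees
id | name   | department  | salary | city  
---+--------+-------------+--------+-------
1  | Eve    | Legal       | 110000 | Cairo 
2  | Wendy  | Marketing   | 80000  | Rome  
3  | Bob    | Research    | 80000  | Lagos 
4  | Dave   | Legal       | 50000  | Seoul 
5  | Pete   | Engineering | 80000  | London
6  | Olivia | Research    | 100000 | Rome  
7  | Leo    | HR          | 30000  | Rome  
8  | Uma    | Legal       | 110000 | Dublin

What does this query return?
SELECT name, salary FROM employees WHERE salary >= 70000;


Filtering: salary >= 70000
Matching: 6 rows

6 rows:
Eve, 110000
Wendy, 80000
Bob, 80000
Pete, 80000
Olivia, 100000
Uma, 110000


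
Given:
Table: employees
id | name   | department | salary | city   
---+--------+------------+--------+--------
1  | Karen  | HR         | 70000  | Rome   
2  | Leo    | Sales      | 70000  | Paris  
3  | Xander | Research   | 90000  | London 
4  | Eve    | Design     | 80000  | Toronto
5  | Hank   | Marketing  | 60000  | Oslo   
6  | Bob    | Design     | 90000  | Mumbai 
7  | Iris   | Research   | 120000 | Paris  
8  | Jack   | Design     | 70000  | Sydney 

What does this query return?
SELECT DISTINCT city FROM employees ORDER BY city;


All 'city' values (row order): Rome, Paris, London, Toronto, Oslo, Mumbai, Paris, Sydney
Removing duplicates leaves 7 unique value(s).

7 values:
London
Mumbai
Oslo
Paris
Rome
Sydney
Toronto


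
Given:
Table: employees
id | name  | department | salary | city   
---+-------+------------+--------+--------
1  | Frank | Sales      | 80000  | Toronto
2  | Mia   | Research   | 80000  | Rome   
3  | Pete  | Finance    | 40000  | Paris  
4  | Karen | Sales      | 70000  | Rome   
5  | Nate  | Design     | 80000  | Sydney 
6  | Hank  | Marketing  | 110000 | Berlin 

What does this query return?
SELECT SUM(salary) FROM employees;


SUM(salary) = 80000 + 80000 + 40000 + 70000 + 80000 + 110000 = 460000

460000


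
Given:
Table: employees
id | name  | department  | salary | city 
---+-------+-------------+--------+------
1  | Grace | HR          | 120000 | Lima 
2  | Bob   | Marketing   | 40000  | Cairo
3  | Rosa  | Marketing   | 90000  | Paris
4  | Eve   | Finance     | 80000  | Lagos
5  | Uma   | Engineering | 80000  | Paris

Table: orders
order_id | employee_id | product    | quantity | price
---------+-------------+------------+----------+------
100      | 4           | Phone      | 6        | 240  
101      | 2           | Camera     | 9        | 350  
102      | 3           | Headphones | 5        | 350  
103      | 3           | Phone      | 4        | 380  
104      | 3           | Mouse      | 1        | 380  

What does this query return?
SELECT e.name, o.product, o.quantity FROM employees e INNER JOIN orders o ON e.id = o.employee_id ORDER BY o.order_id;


Joining employees.id = orders.employee_id:
  employee Eve (id=4) -> order Phone
  employee Bob (id=2) -> order Camera
  employee Rosa (id=3) -> order Headphones
  employee Rosa (id=3) -> order Phone
  employee Rosa (id=3) -> order Mouse


5 rows:
Eve, Phone, 6
Bob, Camera, 9
Rosa, Headphones, 5
Rosa, Phone, 4
Rosa, Mouse, 1


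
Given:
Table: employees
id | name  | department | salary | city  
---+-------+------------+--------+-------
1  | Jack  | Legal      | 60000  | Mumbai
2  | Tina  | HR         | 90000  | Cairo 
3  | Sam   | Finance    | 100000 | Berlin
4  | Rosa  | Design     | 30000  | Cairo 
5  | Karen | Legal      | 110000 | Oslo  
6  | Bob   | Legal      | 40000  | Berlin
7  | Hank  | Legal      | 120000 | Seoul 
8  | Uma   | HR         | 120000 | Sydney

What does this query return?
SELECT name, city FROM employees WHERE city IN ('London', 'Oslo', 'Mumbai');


Filtering: city IN ('London', 'Oslo', 'Mumbai')
Matching: 2 rows

2 rows:
Jack, Mumbai
Karen, Oslo


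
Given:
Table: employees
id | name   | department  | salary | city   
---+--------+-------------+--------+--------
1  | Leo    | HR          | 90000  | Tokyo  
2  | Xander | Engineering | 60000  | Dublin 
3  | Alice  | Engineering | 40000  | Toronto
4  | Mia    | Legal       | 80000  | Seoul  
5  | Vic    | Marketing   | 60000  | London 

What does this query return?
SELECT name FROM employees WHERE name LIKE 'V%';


LIKE 'V%' matches names starting with 'V'
Matching: 1

1 rows:
Vic
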